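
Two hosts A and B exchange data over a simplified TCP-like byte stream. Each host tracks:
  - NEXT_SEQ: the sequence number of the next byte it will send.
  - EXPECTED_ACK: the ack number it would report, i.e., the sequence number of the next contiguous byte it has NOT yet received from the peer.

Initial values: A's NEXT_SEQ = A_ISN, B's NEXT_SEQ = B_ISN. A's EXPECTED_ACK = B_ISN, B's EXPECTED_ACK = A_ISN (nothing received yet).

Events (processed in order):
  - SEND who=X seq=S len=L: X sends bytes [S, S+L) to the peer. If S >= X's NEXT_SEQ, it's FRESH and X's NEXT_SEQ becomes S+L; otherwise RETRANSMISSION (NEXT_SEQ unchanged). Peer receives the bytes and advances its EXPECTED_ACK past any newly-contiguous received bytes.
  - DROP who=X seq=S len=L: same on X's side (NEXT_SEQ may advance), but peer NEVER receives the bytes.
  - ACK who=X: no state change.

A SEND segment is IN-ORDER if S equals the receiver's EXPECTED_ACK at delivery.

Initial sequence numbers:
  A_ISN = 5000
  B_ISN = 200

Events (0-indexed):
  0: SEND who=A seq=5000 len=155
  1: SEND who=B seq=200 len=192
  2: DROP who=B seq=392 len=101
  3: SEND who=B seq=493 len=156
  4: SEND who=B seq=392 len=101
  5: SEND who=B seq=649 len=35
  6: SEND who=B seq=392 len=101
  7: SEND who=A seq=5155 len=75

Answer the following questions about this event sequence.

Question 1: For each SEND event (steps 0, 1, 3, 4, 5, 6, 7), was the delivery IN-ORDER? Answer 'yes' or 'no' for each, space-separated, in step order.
Step 0: SEND seq=5000 -> in-order
Step 1: SEND seq=200 -> in-order
Step 3: SEND seq=493 -> out-of-order
Step 4: SEND seq=392 -> in-order
Step 5: SEND seq=649 -> in-order
Step 6: SEND seq=392 -> out-of-order
Step 7: SEND seq=5155 -> in-order

Answer: yes yes no yes yes no yes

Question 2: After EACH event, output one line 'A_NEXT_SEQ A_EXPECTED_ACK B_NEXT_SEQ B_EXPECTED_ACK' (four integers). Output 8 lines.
5155 200 200 5155
5155 392 392 5155
5155 392 493 5155
5155 392 649 5155
5155 649 649 5155
5155 684 684 5155
5155 684 684 5155
5230 684 684 5230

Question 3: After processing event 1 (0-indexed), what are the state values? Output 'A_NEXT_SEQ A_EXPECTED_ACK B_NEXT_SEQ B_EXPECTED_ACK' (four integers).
After event 0: A_seq=5155 A_ack=200 B_seq=200 B_ack=5155
After event 1: A_seq=5155 A_ack=392 B_seq=392 B_ack=5155

5155 392 392 5155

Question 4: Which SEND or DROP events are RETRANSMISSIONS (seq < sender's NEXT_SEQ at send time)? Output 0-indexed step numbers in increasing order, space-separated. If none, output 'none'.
Answer: 4 6

Derivation:
Step 0: SEND seq=5000 -> fresh
Step 1: SEND seq=200 -> fresh
Step 2: DROP seq=392 -> fresh
Step 3: SEND seq=493 -> fresh
Step 4: SEND seq=392 -> retransmit
Step 5: SEND seq=649 -> fresh
Step 6: SEND seq=392 -> retransmit
Step 7: SEND seq=5155 -> fresh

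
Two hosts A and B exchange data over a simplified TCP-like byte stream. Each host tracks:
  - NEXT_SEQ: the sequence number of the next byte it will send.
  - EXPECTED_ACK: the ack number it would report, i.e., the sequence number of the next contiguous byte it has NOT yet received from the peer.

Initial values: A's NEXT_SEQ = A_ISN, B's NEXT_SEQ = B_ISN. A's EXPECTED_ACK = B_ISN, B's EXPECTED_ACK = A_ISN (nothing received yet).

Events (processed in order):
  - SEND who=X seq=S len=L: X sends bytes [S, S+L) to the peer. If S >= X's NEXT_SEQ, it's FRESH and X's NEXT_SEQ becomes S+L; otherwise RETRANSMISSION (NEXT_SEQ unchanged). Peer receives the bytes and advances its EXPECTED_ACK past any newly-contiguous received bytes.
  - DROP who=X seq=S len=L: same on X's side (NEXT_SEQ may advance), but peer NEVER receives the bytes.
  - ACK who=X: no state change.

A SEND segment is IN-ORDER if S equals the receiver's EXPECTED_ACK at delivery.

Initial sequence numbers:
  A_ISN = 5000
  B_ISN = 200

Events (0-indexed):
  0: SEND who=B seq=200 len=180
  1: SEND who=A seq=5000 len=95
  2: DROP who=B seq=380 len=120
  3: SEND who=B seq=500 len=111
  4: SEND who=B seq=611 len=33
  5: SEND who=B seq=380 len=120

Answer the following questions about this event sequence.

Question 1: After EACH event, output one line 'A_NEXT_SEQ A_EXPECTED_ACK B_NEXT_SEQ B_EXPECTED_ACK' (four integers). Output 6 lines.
5000 380 380 5000
5095 380 380 5095
5095 380 500 5095
5095 380 611 5095
5095 380 644 5095
5095 644 644 5095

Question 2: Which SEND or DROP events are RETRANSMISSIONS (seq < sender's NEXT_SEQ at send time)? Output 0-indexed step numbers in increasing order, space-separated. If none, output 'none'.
Step 0: SEND seq=200 -> fresh
Step 1: SEND seq=5000 -> fresh
Step 2: DROP seq=380 -> fresh
Step 3: SEND seq=500 -> fresh
Step 4: SEND seq=611 -> fresh
Step 5: SEND seq=380 -> retransmit

Answer: 5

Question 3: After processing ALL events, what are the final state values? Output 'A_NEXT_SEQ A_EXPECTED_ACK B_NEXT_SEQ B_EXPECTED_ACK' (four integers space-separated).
Answer: 5095 644 644 5095

Derivation:
After event 0: A_seq=5000 A_ack=380 B_seq=380 B_ack=5000
After event 1: A_seq=5095 A_ack=380 B_seq=380 B_ack=5095
After event 2: A_seq=5095 A_ack=380 B_seq=500 B_ack=5095
After event 3: A_seq=5095 A_ack=380 B_seq=611 B_ack=5095
After event 4: A_seq=5095 A_ack=380 B_seq=644 B_ack=5095
After event 5: A_seq=5095 A_ack=644 B_seq=644 B_ack=5095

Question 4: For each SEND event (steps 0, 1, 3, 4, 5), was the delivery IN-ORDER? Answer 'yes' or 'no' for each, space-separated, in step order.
Answer: yes yes no no yes

Derivation:
Step 0: SEND seq=200 -> in-order
Step 1: SEND seq=5000 -> in-order
Step 3: SEND seq=500 -> out-of-order
Step 4: SEND seq=611 -> out-of-order
Step 5: SEND seq=380 -> in-order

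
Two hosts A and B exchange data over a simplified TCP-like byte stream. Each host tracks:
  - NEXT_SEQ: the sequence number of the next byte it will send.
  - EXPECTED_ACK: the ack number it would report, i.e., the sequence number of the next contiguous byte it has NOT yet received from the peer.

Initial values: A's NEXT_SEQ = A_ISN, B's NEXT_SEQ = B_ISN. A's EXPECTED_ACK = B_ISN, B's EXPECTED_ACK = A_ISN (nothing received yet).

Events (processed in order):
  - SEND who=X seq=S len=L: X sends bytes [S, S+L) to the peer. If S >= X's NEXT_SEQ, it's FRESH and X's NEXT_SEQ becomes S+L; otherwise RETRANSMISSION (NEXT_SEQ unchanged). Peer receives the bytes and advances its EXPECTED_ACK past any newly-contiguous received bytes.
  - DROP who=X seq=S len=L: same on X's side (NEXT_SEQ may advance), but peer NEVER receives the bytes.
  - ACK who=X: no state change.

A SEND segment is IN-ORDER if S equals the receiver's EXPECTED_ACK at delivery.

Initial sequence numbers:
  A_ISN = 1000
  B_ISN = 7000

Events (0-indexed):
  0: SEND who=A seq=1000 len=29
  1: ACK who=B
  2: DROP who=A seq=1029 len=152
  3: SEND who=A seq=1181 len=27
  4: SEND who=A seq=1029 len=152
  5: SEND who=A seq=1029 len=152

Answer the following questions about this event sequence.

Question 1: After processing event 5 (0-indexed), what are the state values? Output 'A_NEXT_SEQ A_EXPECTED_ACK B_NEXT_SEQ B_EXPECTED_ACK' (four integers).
After event 0: A_seq=1029 A_ack=7000 B_seq=7000 B_ack=1029
After event 1: A_seq=1029 A_ack=7000 B_seq=7000 B_ack=1029
After event 2: A_seq=1181 A_ack=7000 B_seq=7000 B_ack=1029
After event 3: A_seq=1208 A_ack=7000 B_seq=7000 B_ack=1029
After event 4: A_seq=1208 A_ack=7000 B_seq=7000 B_ack=1208
After event 5: A_seq=1208 A_ack=7000 B_seq=7000 B_ack=1208

1208 7000 7000 1208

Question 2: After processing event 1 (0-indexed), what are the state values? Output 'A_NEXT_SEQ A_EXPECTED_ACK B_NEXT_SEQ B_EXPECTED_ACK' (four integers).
After event 0: A_seq=1029 A_ack=7000 B_seq=7000 B_ack=1029
After event 1: A_seq=1029 A_ack=7000 B_seq=7000 B_ack=1029

1029 7000 7000 1029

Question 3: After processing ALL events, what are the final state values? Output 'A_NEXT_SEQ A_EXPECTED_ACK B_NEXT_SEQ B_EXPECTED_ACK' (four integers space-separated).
Answer: 1208 7000 7000 1208

Derivation:
After event 0: A_seq=1029 A_ack=7000 B_seq=7000 B_ack=1029
After event 1: A_seq=1029 A_ack=7000 B_seq=7000 B_ack=1029
After event 2: A_seq=1181 A_ack=7000 B_seq=7000 B_ack=1029
After event 3: A_seq=1208 A_ack=7000 B_seq=7000 B_ack=1029
After event 4: A_seq=1208 A_ack=7000 B_seq=7000 B_ack=1208
After event 5: A_seq=1208 A_ack=7000 B_seq=7000 B_ack=1208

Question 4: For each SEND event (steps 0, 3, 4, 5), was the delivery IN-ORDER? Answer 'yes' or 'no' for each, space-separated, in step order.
Answer: yes no yes no

Derivation:
Step 0: SEND seq=1000 -> in-order
Step 3: SEND seq=1181 -> out-of-order
Step 4: SEND seq=1029 -> in-order
Step 5: SEND seq=1029 -> out-of-order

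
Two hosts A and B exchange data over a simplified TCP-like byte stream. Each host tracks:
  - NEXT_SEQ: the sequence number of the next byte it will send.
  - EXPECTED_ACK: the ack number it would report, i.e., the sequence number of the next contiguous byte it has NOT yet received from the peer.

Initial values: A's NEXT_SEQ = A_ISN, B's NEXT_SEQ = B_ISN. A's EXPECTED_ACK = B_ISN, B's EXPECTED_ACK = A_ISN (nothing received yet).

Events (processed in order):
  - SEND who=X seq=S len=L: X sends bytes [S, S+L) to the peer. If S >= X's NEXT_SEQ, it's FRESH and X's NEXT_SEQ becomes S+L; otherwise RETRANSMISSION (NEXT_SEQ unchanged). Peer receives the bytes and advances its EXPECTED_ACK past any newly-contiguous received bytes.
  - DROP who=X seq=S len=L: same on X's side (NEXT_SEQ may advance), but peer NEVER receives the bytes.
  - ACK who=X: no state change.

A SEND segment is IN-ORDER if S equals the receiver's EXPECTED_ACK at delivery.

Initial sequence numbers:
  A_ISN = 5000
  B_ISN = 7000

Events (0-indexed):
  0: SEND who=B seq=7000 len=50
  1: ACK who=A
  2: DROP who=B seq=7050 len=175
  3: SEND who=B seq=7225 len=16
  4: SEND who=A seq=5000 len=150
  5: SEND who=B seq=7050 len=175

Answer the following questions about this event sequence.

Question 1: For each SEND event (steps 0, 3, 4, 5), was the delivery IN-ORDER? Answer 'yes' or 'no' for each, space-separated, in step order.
Answer: yes no yes yes

Derivation:
Step 0: SEND seq=7000 -> in-order
Step 3: SEND seq=7225 -> out-of-order
Step 4: SEND seq=5000 -> in-order
Step 5: SEND seq=7050 -> in-order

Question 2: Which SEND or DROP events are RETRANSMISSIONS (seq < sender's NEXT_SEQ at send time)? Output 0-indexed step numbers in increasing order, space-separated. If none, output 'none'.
Answer: 5

Derivation:
Step 0: SEND seq=7000 -> fresh
Step 2: DROP seq=7050 -> fresh
Step 3: SEND seq=7225 -> fresh
Step 4: SEND seq=5000 -> fresh
Step 5: SEND seq=7050 -> retransmit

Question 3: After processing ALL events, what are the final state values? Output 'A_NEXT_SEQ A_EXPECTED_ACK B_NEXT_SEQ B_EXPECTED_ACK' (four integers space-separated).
Answer: 5150 7241 7241 5150

Derivation:
After event 0: A_seq=5000 A_ack=7050 B_seq=7050 B_ack=5000
After event 1: A_seq=5000 A_ack=7050 B_seq=7050 B_ack=5000
After event 2: A_seq=5000 A_ack=7050 B_seq=7225 B_ack=5000
After event 3: A_seq=5000 A_ack=7050 B_seq=7241 B_ack=5000
After event 4: A_seq=5150 A_ack=7050 B_seq=7241 B_ack=5150
After event 5: A_seq=5150 A_ack=7241 B_seq=7241 B_ack=5150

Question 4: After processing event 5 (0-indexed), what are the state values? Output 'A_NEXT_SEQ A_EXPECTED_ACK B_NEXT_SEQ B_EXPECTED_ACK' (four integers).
After event 0: A_seq=5000 A_ack=7050 B_seq=7050 B_ack=5000
After event 1: A_seq=5000 A_ack=7050 B_seq=7050 B_ack=5000
After event 2: A_seq=5000 A_ack=7050 B_seq=7225 B_ack=5000
After event 3: A_seq=5000 A_ack=7050 B_seq=7241 B_ack=5000
After event 4: A_seq=5150 A_ack=7050 B_seq=7241 B_ack=5150
After event 5: A_seq=5150 A_ack=7241 B_seq=7241 B_ack=5150

5150 7241 7241 5150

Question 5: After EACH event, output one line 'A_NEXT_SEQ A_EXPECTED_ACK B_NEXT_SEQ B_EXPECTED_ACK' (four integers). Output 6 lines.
5000 7050 7050 5000
5000 7050 7050 5000
5000 7050 7225 5000
5000 7050 7241 5000
5150 7050 7241 5150
5150 7241 7241 5150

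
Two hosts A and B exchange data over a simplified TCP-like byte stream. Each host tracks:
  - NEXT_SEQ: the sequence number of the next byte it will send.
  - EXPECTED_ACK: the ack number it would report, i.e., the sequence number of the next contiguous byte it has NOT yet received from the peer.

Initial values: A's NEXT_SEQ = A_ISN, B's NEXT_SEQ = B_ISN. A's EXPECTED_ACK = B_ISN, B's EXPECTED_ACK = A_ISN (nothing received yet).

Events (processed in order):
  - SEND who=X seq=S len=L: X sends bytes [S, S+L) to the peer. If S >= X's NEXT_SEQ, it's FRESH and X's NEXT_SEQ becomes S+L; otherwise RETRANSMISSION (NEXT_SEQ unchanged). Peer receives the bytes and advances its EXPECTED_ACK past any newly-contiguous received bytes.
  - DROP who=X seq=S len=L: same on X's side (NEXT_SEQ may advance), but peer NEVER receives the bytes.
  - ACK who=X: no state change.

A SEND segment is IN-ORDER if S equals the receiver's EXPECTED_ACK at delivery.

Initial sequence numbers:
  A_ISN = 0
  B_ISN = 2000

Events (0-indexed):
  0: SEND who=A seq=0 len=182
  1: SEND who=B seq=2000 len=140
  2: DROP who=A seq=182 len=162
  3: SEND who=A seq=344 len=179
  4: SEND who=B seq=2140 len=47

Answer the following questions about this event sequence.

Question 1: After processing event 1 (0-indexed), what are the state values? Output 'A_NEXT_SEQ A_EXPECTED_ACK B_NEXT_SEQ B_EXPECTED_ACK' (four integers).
After event 0: A_seq=182 A_ack=2000 B_seq=2000 B_ack=182
After event 1: A_seq=182 A_ack=2140 B_seq=2140 B_ack=182

182 2140 2140 182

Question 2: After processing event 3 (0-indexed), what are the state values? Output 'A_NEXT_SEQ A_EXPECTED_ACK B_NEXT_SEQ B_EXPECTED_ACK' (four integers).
After event 0: A_seq=182 A_ack=2000 B_seq=2000 B_ack=182
After event 1: A_seq=182 A_ack=2140 B_seq=2140 B_ack=182
After event 2: A_seq=344 A_ack=2140 B_seq=2140 B_ack=182
After event 3: A_seq=523 A_ack=2140 B_seq=2140 B_ack=182

523 2140 2140 182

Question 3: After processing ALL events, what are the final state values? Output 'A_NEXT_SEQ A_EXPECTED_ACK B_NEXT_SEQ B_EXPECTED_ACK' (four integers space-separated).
After event 0: A_seq=182 A_ack=2000 B_seq=2000 B_ack=182
After event 1: A_seq=182 A_ack=2140 B_seq=2140 B_ack=182
After event 2: A_seq=344 A_ack=2140 B_seq=2140 B_ack=182
After event 3: A_seq=523 A_ack=2140 B_seq=2140 B_ack=182
After event 4: A_seq=523 A_ack=2187 B_seq=2187 B_ack=182

Answer: 523 2187 2187 182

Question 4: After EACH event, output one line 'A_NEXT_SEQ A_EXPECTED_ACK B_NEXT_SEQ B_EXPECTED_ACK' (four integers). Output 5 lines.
182 2000 2000 182
182 2140 2140 182
344 2140 2140 182
523 2140 2140 182
523 2187 2187 182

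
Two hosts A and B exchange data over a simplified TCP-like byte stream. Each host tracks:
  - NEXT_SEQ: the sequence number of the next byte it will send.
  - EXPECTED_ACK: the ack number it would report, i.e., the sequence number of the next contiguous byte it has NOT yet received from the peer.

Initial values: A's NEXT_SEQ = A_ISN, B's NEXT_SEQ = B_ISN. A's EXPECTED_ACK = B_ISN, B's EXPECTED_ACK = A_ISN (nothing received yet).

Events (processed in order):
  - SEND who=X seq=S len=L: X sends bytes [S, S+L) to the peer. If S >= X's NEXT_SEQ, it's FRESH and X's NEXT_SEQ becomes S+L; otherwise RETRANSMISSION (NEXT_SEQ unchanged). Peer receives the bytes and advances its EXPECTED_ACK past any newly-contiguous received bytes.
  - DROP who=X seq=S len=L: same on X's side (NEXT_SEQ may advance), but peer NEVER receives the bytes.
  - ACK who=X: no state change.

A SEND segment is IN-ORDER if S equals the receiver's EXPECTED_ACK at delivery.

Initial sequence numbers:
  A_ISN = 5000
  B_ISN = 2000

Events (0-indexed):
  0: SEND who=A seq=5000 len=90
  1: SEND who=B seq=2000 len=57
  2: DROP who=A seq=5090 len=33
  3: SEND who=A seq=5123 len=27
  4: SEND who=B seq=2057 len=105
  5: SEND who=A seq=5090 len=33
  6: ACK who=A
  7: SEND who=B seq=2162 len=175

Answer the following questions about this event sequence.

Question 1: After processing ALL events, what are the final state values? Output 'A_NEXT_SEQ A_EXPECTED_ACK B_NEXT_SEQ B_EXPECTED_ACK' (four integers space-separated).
After event 0: A_seq=5090 A_ack=2000 B_seq=2000 B_ack=5090
After event 1: A_seq=5090 A_ack=2057 B_seq=2057 B_ack=5090
After event 2: A_seq=5123 A_ack=2057 B_seq=2057 B_ack=5090
After event 3: A_seq=5150 A_ack=2057 B_seq=2057 B_ack=5090
After event 4: A_seq=5150 A_ack=2162 B_seq=2162 B_ack=5090
After event 5: A_seq=5150 A_ack=2162 B_seq=2162 B_ack=5150
After event 6: A_seq=5150 A_ack=2162 B_seq=2162 B_ack=5150
After event 7: A_seq=5150 A_ack=2337 B_seq=2337 B_ack=5150

Answer: 5150 2337 2337 5150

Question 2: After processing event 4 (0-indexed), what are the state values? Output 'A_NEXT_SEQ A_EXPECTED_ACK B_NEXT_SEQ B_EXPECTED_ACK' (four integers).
After event 0: A_seq=5090 A_ack=2000 B_seq=2000 B_ack=5090
After event 1: A_seq=5090 A_ack=2057 B_seq=2057 B_ack=5090
After event 2: A_seq=5123 A_ack=2057 B_seq=2057 B_ack=5090
After event 3: A_seq=5150 A_ack=2057 B_seq=2057 B_ack=5090
After event 4: A_seq=5150 A_ack=2162 B_seq=2162 B_ack=5090

5150 2162 2162 5090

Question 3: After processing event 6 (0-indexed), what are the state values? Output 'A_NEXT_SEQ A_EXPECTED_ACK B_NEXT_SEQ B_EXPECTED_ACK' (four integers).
After event 0: A_seq=5090 A_ack=2000 B_seq=2000 B_ack=5090
After event 1: A_seq=5090 A_ack=2057 B_seq=2057 B_ack=5090
After event 2: A_seq=5123 A_ack=2057 B_seq=2057 B_ack=5090
After event 3: A_seq=5150 A_ack=2057 B_seq=2057 B_ack=5090
After event 4: A_seq=5150 A_ack=2162 B_seq=2162 B_ack=5090
After event 5: A_seq=5150 A_ack=2162 B_seq=2162 B_ack=5150
After event 6: A_seq=5150 A_ack=2162 B_seq=2162 B_ack=5150

5150 2162 2162 5150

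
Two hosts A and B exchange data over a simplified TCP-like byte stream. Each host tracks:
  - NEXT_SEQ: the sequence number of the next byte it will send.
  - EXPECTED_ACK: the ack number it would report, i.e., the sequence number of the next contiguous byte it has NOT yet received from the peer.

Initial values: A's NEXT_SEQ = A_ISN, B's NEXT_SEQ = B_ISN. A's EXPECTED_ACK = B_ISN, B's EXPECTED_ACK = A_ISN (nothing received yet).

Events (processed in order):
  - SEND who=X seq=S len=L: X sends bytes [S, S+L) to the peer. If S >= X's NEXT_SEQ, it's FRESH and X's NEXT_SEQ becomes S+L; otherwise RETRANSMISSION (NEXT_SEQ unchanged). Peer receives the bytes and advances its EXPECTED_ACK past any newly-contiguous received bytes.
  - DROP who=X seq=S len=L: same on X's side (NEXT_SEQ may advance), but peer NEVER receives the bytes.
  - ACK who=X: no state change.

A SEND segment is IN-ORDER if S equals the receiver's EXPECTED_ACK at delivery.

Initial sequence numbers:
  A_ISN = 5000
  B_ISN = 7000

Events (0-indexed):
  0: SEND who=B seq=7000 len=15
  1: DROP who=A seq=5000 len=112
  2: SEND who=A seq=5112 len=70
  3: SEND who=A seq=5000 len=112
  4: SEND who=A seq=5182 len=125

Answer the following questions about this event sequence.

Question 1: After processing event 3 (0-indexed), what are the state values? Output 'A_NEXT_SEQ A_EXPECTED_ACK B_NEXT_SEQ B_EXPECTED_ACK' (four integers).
After event 0: A_seq=5000 A_ack=7015 B_seq=7015 B_ack=5000
After event 1: A_seq=5112 A_ack=7015 B_seq=7015 B_ack=5000
After event 2: A_seq=5182 A_ack=7015 B_seq=7015 B_ack=5000
After event 3: A_seq=5182 A_ack=7015 B_seq=7015 B_ack=5182

5182 7015 7015 5182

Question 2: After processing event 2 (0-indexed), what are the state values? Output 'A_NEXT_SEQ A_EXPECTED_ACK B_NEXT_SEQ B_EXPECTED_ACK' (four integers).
After event 0: A_seq=5000 A_ack=7015 B_seq=7015 B_ack=5000
After event 1: A_seq=5112 A_ack=7015 B_seq=7015 B_ack=5000
After event 2: A_seq=5182 A_ack=7015 B_seq=7015 B_ack=5000

5182 7015 7015 5000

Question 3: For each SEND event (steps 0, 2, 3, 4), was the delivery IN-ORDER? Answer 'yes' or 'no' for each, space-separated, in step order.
Step 0: SEND seq=7000 -> in-order
Step 2: SEND seq=5112 -> out-of-order
Step 3: SEND seq=5000 -> in-order
Step 4: SEND seq=5182 -> in-order

Answer: yes no yes yes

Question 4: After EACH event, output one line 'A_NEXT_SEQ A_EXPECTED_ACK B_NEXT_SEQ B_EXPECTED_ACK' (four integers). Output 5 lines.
5000 7015 7015 5000
5112 7015 7015 5000
5182 7015 7015 5000
5182 7015 7015 5182
5307 7015 7015 5307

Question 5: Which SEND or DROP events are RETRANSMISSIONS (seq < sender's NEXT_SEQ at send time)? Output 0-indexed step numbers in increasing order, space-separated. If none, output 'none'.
Step 0: SEND seq=7000 -> fresh
Step 1: DROP seq=5000 -> fresh
Step 2: SEND seq=5112 -> fresh
Step 3: SEND seq=5000 -> retransmit
Step 4: SEND seq=5182 -> fresh

Answer: 3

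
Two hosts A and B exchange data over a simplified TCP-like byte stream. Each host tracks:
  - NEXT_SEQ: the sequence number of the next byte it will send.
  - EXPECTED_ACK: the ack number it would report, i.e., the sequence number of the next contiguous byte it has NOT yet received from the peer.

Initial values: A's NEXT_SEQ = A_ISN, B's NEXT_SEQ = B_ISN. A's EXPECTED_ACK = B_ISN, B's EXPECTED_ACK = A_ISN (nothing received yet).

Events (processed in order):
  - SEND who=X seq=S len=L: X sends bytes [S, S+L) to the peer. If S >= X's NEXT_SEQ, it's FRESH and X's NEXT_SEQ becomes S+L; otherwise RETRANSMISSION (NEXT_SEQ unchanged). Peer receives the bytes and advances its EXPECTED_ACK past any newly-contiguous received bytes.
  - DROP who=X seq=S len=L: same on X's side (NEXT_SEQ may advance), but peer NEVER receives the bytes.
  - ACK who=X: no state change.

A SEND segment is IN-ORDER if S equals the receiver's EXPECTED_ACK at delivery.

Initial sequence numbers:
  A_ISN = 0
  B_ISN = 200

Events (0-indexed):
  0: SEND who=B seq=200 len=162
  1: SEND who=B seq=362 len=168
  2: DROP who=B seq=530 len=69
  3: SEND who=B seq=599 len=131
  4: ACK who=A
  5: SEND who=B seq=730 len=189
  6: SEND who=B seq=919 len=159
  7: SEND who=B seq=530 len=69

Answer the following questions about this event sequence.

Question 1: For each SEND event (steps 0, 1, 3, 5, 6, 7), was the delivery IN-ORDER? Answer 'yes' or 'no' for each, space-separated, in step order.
Answer: yes yes no no no yes

Derivation:
Step 0: SEND seq=200 -> in-order
Step 1: SEND seq=362 -> in-order
Step 3: SEND seq=599 -> out-of-order
Step 5: SEND seq=730 -> out-of-order
Step 6: SEND seq=919 -> out-of-order
Step 7: SEND seq=530 -> in-order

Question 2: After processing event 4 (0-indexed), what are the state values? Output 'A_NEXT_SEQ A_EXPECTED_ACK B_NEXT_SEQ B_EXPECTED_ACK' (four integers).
After event 0: A_seq=0 A_ack=362 B_seq=362 B_ack=0
After event 1: A_seq=0 A_ack=530 B_seq=530 B_ack=0
After event 2: A_seq=0 A_ack=530 B_seq=599 B_ack=0
After event 3: A_seq=0 A_ack=530 B_seq=730 B_ack=0
After event 4: A_seq=0 A_ack=530 B_seq=730 B_ack=0

0 530 730 0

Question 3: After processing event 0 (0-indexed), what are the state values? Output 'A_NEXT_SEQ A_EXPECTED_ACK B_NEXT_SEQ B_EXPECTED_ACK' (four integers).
After event 0: A_seq=0 A_ack=362 B_seq=362 B_ack=0

0 362 362 0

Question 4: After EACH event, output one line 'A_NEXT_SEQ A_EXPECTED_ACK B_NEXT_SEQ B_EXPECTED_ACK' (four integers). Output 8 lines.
0 362 362 0
0 530 530 0
0 530 599 0
0 530 730 0
0 530 730 0
0 530 919 0
0 530 1078 0
0 1078 1078 0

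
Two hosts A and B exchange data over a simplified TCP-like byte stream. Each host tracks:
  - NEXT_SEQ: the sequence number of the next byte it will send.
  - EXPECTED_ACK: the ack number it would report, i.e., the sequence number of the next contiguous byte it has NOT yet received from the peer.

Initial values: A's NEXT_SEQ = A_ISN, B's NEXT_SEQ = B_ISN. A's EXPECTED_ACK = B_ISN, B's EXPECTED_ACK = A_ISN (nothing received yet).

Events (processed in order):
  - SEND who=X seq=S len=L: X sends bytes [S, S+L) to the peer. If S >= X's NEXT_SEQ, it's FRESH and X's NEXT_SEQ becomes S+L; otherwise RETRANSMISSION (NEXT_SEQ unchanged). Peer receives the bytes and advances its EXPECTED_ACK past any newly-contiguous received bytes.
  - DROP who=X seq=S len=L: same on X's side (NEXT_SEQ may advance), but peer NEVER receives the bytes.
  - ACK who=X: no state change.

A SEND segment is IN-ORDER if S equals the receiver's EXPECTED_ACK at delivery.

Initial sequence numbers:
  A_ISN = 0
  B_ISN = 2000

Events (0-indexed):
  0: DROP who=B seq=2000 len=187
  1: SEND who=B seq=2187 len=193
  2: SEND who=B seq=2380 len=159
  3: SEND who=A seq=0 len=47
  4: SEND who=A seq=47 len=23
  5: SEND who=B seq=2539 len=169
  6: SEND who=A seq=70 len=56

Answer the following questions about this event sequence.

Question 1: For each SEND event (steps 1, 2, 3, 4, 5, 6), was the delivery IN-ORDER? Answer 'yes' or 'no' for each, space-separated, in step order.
Answer: no no yes yes no yes

Derivation:
Step 1: SEND seq=2187 -> out-of-order
Step 2: SEND seq=2380 -> out-of-order
Step 3: SEND seq=0 -> in-order
Step 4: SEND seq=47 -> in-order
Step 5: SEND seq=2539 -> out-of-order
Step 6: SEND seq=70 -> in-order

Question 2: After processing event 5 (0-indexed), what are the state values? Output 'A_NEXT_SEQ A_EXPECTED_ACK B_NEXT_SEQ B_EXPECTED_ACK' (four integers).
After event 0: A_seq=0 A_ack=2000 B_seq=2187 B_ack=0
After event 1: A_seq=0 A_ack=2000 B_seq=2380 B_ack=0
After event 2: A_seq=0 A_ack=2000 B_seq=2539 B_ack=0
After event 3: A_seq=47 A_ack=2000 B_seq=2539 B_ack=47
After event 4: A_seq=70 A_ack=2000 B_seq=2539 B_ack=70
After event 5: A_seq=70 A_ack=2000 B_seq=2708 B_ack=70

70 2000 2708 70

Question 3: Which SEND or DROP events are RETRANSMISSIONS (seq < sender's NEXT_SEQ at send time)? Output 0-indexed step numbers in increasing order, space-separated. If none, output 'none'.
Step 0: DROP seq=2000 -> fresh
Step 1: SEND seq=2187 -> fresh
Step 2: SEND seq=2380 -> fresh
Step 3: SEND seq=0 -> fresh
Step 4: SEND seq=47 -> fresh
Step 5: SEND seq=2539 -> fresh
Step 6: SEND seq=70 -> fresh

Answer: none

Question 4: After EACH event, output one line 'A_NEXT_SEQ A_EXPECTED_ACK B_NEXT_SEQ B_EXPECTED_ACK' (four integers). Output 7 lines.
0 2000 2187 0
0 2000 2380 0
0 2000 2539 0
47 2000 2539 47
70 2000 2539 70
70 2000 2708 70
126 2000 2708 126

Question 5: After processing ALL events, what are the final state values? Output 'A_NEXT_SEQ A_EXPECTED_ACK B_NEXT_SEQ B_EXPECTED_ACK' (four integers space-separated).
After event 0: A_seq=0 A_ack=2000 B_seq=2187 B_ack=0
After event 1: A_seq=0 A_ack=2000 B_seq=2380 B_ack=0
After event 2: A_seq=0 A_ack=2000 B_seq=2539 B_ack=0
After event 3: A_seq=47 A_ack=2000 B_seq=2539 B_ack=47
After event 4: A_seq=70 A_ack=2000 B_seq=2539 B_ack=70
After event 5: A_seq=70 A_ack=2000 B_seq=2708 B_ack=70
After event 6: A_seq=126 A_ack=2000 B_seq=2708 B_ack=126

Answer: 126 2000 2708 126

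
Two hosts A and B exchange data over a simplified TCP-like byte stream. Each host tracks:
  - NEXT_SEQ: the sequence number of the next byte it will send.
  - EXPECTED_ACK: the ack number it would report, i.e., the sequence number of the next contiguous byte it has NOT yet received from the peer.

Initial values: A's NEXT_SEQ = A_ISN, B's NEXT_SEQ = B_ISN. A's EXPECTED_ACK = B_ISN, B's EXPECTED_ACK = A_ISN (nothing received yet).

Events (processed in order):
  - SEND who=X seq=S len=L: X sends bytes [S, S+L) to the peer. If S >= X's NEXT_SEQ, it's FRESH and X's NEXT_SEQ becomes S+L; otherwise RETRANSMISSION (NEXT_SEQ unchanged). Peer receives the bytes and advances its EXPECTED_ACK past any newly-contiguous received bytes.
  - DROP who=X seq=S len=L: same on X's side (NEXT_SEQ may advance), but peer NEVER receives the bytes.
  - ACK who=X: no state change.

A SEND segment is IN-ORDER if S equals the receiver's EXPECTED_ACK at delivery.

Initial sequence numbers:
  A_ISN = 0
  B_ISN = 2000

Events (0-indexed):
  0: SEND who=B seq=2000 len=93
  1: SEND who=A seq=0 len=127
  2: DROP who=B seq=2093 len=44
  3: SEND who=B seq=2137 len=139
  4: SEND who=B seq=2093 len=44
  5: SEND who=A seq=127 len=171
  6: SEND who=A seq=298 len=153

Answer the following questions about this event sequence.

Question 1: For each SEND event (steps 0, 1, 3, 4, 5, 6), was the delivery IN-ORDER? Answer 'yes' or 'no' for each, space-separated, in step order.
Answer: yes yes no yes yes yes

Derivation:
Step 0: SEND seq=2000 -> in-order
Step 1: SEND seq=0 -> in-order
Step 3: SEND seq=2137 -> out-of-order
Step 4: SEND seq=2093 -> in-order
Step 5: SEND seq=127 -> in-order
Step 6: SEND seq=298 -> in-order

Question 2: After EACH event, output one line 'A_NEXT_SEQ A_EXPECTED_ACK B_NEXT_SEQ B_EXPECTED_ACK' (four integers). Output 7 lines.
0 2093 2093 0
127 2093 2093 127
127 2093 2137 127
127 2093 2276 127
127 2276 2276 127
298 2276 2276 298
451 2276 2276 451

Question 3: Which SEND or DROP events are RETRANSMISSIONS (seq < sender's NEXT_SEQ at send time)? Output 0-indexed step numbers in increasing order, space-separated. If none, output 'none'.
Answer: 4

Derivation:
Step 0: SEND seq=2000 -> fresh
Step 1: SEND seq=0 -> fresh
Step 2: DROP seq=2093 -> fresh
Step 3: SEND seq=2137 -> fresh
Step 4: SEND seq=2093 -> retransmit
Step 5: SEND seq=127 -> fresh
Step 6: SEND seq=298 -> fresh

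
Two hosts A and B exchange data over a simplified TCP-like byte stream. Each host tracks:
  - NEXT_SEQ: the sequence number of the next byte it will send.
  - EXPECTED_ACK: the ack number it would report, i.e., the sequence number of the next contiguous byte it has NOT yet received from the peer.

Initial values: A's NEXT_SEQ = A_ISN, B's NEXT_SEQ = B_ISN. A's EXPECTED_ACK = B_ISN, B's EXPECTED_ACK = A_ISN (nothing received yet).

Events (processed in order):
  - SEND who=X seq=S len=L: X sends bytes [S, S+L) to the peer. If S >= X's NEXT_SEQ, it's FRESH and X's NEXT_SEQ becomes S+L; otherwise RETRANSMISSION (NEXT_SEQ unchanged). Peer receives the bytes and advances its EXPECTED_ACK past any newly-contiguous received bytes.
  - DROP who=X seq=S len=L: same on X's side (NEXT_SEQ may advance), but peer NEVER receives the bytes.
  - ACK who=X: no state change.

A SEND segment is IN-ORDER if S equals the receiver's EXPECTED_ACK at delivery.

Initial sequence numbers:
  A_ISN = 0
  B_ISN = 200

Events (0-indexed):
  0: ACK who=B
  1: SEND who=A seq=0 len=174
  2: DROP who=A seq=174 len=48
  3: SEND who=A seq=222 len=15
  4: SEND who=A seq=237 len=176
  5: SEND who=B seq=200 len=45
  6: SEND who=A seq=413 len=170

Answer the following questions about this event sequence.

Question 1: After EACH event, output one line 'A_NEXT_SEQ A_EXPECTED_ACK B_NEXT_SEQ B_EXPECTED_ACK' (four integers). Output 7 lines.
0 200 200 0
174 200 200 174
222 200 200 174
237 200 200 174
413 200 200 174
413 245 245 174
583 245 245 174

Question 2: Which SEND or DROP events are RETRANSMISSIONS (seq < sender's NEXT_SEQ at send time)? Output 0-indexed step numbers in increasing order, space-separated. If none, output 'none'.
Step 1: SEND seq=0 -> fresh
Step 2: DROP seq=174 -> fresh
Step 3: SEND seq=222 -> fresh
Step 4: SEND seq=237 -> fresh
Step 5: SEND seq=200 -> fresh
Step 6: SEND seq=413 -> fresh

Answer: none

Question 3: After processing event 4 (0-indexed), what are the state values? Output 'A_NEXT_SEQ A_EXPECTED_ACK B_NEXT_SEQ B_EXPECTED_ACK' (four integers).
After event 0: A_seq=0 A_ack=200 B_seq=200 B_ack=0
After event 1: A_seq=174 A_ack=200 B_seq=200 B_ack=174
After event 2: A_seq=222 A_ack=200 B_seq=200 B_ack=174
After event 3: A_seq=237 A_ack=200 B_seq=200 B_ack=174
After event 4: A_seq=413 A_ack=200 B_seq=200 B_ack=174

413 200 200 174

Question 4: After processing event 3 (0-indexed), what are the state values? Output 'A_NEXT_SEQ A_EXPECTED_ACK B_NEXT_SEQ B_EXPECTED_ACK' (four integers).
After event 0: A_seq=0 A_ack=200 B_seq=200 B_ack=0
After event 1: A_seq=174 A_ack=200 B_seq=200 B_ack=174
After event 2: A_seq=222 A_ack=200 B_seq=200 B_ack=174
After event 3: A_seq=237 A_ack=200 B_seq=200 B_ack=174

237 200 200 174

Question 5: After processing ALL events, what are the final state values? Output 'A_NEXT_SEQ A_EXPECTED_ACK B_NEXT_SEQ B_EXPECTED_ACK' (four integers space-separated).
After event 0: A_seq=0 A_ack=200 B_seq=200 B_ack=0
After event 1: A_seq=174 A_ack=200 B_seq=200 B_ack=174
After event 2: A_seq=222 A_ack=200 B_seq=200 B_ack=174
After event 3: A_seq=237 A_ack=200 B_seq=200 B_ack=174
After event 4: A_seq=413 A_ack=200 B_seq=200 B_ack=174
After event 5: A_seq=413 A_ack=245 B_seq=245 B_ack=174
After event 6: A_seq=583 A_ack=245 B_seq=245 B_ack=174

Answer: 583 245 245 174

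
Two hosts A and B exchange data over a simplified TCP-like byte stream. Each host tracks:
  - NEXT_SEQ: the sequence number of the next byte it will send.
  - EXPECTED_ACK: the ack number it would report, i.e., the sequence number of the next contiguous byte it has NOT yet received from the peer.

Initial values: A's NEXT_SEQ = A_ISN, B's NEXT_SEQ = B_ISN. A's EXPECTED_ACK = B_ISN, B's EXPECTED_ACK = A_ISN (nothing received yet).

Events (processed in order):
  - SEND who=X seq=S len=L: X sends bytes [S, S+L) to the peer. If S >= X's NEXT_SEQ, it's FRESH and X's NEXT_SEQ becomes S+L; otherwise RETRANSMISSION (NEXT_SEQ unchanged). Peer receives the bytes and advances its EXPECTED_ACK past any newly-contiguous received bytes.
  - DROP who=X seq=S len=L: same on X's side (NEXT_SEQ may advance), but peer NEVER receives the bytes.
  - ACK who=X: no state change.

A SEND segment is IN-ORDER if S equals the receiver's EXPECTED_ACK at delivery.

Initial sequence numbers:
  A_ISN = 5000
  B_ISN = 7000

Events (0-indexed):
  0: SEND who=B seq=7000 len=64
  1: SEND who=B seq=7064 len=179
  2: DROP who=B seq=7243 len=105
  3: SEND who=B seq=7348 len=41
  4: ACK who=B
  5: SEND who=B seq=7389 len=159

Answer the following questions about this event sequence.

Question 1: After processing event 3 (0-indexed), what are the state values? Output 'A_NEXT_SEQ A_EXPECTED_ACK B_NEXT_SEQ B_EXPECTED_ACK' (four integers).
After event 0: A_seq=5000 A_ack=7064 B_seq=7064 B_ack=5000
After event 1: A_seq=5000 A_ack=7243 B_seq=7243 B_ack=5000
After event 2: A_seq=5000 A_ack=7243 B_seq=7348 B_ack=5000
After event 3: A_seq=5000 A_ack=7243 B_seq=7389 B_ack=5000

5000 7243 7389 5000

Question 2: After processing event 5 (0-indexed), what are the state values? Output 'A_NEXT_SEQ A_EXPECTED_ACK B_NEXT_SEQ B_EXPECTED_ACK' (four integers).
After event 0: A_seq=5000 A_ack=7064 B_seq=7064 B_ack=5000
After event 1: A_seq=5000 A_ack=7243 B_seq=7243 B_ack=5000
After event 2: A_seq=5000 A_ack=7243 B_seq=7348 B_ack=5000
After event 3: A_seq=5000 A_ack=7243 B_seq=7389 B_ack=5000
After event 4: A_seq=5000 A_ack=7243 B_seq=7389 B_ack=5000
After event 5: A_seq=5000 A_ack=7243 B_seq=7548 B_ack=5000

5000 7243 7548 5000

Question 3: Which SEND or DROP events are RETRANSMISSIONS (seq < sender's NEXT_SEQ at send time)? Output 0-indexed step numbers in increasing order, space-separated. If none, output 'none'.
Step 0: SEND seq=7000 -> fresh
Step 1: SEND seq=7064 -> fresh
Step 2: DROP seq=7243 -> fresh
Step 3: SEND seq=7348 -> fresh
Step 5: SEND seq=7389 -> fresh

Answer: none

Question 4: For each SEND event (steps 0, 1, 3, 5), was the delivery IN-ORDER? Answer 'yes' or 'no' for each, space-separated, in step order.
Step 0: SEND seq=7000 -> in-order
Step 1: SEND seq=7064 -> in-order
Step 3: SEND seq=7348 -> out-of-order
Step 5: SEND seq=7389 -> out-of-order

Answer: yes yes no no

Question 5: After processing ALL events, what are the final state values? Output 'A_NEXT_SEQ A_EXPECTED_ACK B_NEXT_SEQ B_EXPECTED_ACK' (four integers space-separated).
After event 0: A_seq=5000 A_ack=7064 B_seq=7064 B_ack=5000
After event 1: A_seq=5000 A_ack=7243 B_seq=7243 B_ack=5000
After event 2: A_seq=5000 A_ack=7243 B_seq=7348 B_ack=5000
After event 3: A_seq=5000 A_ack=7243 B_seq=7389 B_ack=5000
After event 4: A_seq=5000 A_ack=7243 B_seq=7389 B_ack=5000
After event 5: A_seq=5000 A_ack=7243 B_seq=7548 B_ack=5000

Answer: 5000 7243 7548 5000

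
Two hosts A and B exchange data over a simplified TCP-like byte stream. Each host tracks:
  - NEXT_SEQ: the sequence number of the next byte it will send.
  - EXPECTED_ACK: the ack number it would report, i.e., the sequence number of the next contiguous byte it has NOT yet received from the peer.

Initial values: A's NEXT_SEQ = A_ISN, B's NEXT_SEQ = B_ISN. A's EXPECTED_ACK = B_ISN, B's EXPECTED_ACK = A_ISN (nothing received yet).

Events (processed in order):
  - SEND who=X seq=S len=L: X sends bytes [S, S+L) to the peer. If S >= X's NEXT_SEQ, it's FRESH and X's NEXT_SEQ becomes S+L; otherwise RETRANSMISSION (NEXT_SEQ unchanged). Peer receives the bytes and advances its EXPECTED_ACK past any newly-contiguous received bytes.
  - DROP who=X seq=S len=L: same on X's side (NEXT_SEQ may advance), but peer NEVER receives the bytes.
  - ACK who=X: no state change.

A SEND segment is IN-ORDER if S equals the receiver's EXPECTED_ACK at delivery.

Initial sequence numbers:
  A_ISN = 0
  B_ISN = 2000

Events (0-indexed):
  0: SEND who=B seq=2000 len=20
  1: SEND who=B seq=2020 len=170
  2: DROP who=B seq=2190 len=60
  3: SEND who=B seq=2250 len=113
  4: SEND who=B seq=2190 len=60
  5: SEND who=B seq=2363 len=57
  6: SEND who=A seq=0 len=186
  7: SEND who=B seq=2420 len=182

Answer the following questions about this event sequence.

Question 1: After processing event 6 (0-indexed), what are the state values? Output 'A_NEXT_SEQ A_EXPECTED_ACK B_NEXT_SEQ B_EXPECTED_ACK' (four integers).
After event 0: A_seq=0 A_ack=2020 B_seq=2020 B_ack=0
After event 1: A_seq=0 A_ack=2190 B_seq=2190 B_ack=0
After event 2: A_seq=0 A_ack=2190 B_seq=2250 B_ack=0
After event 3: A_seq=0 A_ack=2190 B_seq=2363 B_ack=0
After event 4: A_seq=0 A_ack=2363 B_seq=2363 B_ack=0
After event 5: A_seq=0 A_ack=2420 B_seq=2420 B_ack=0
After event 6: A_seq=186 A_ack=2420 B_seq=2420 B_ack=186

186 2420 2420 186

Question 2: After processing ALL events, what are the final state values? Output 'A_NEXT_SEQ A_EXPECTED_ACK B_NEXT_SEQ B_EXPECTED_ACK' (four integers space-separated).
Answer: 186 2602 2602 186

Derivation:
After event 0: A_seq=0 A_ack=2020 B_seq=2020 B_ack=0
After event 1: A_seq=0 A_ack=2190 B_seq=2190 B_ack=0
After event 2: A_seq=0 A_ack=2190 B_seq=2250 B_ack=0
After event 3: A_seq=0 A_ack=2190 B_seq=2363 B_ack=0
After event 4: A_seq=0 A_ack=2363 B_seq=2363 B_ack=0
After event 5: A_seq=0 A_ack=2420 B_seq=2420 B_ack=0
After event 6: A_seq=186 A_ack=2420 B_seq=2420 B_ack=186
After event 7: A_seq=186 A_ack=2602 B_seq=2602 B_ack=186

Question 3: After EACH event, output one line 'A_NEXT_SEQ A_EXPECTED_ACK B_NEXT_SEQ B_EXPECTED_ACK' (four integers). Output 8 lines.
0 2020 2020 0
0 2190 2190 0
0 2190 2250 0
0 2190 2363 0
0 2363 2363 0
0 2420 2420 0
186 2420 2420 186
186 2602 2602 186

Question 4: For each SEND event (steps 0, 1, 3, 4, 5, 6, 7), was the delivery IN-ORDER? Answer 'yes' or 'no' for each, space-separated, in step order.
Step 0: SEND seq=2000 -> in-order
Step 1: SEND seq=2020 -> in-order
Step 3: SEND seq=2250 -> out-of-order
Step 4: SEND seq=2190 -> in-order
Step 5: SEND seq=2363 -> in-order
Step 6: SEND seq=0 -> in-order
Step 7: SEND seq=2420 -> in-order

Answer: yes yes no yes yes yes yes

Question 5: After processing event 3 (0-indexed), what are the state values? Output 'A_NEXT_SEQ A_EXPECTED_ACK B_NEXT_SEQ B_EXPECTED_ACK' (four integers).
After event 0: A_seq=0 A_ack=2020 B_seq=2020 B_ack=0
After event 1: A_seq=0 A_ack=2190 B_seq=2190 B_ack=0
After event 2: A_seq=0 A_ack=2190 B_seq=2250 B_ack=0
After event 3: A_seq=0 A_ack=2190 B_seq=2363 B_ack=0

0 2190 2363 0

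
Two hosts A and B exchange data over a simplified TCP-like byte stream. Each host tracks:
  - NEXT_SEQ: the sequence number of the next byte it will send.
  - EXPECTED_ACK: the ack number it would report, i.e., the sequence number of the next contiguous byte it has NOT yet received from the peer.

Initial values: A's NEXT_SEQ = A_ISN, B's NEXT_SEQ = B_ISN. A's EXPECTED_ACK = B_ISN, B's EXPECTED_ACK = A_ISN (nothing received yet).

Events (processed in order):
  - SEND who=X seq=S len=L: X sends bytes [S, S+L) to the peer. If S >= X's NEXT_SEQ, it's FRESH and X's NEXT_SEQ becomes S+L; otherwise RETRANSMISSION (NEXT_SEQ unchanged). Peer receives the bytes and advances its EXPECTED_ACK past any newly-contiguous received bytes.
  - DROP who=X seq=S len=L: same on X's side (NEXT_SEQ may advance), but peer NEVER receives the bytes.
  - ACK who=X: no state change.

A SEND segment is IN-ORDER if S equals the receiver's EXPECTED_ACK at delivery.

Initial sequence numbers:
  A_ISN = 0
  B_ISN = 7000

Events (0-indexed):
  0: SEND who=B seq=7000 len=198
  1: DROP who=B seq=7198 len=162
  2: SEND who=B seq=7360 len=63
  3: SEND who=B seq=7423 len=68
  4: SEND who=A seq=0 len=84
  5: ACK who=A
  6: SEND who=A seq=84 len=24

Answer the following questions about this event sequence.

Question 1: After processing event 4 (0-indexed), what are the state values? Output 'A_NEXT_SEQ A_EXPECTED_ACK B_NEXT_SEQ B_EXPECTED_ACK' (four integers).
After event 0: A_seq=0 A_ack=7198 B_seq=7198 B_ack=0
After event 1: A_seq=0 A_ack=7198 B_seq=7360 B_ack=0
After event 2: A_seq=0 A_ack=7198 B_seq=7423 B_ack=0
After event 3: A_seq=0 A_ack=7198 B_seq=7491 B_ack=0
After event 4: A_seq=84 A_ack=7198 B_seq=7491 B_ack=84

84 7198 7491 84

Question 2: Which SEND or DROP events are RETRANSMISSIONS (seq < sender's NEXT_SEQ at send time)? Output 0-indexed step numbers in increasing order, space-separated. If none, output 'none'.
Answer: none

Derivation:
Step 0: SEND seq=7000 -> fresh
Step 1: DROP seq=7198 -> fresh
Step 2: SEND seq=7360 -> fresh
Step 3: SEND seq=7423 -> fresh
Step 4: SEND seq=0 -> fresh
Step 6: SEND seq=84 -> fresh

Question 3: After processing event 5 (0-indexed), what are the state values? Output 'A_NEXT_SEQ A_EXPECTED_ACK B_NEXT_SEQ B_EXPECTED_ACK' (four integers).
After event 0: A_seq=0 A_ack=7198 B_seq=7198 B_ack=0
After event 1: A_seq=0 A_ack=7198 B_seq=7360 B_ack=0
After event 2: A_seq=0 A_ack=7198 B_seq=7423 B_ack=0
After event 3: A_seq=0 A_ack=7198 B_seq=7491 B_ack=0
After event 4: A_seq=84 A_ack=7198 B_seq=7491 B_ack=84
After event 5: A_seq=84 A_ack=7198 B_seq=7491 B_ack=84

84 7198 7491 84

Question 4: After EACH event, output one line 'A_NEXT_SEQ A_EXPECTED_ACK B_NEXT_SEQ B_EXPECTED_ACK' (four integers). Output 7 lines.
0 7198 7198 0
0 7198 7360 0
0 7198 7423 0
0 7198 7491 0
84 7198 7491 84
84 7198 7491 84
108 7198 7491 108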